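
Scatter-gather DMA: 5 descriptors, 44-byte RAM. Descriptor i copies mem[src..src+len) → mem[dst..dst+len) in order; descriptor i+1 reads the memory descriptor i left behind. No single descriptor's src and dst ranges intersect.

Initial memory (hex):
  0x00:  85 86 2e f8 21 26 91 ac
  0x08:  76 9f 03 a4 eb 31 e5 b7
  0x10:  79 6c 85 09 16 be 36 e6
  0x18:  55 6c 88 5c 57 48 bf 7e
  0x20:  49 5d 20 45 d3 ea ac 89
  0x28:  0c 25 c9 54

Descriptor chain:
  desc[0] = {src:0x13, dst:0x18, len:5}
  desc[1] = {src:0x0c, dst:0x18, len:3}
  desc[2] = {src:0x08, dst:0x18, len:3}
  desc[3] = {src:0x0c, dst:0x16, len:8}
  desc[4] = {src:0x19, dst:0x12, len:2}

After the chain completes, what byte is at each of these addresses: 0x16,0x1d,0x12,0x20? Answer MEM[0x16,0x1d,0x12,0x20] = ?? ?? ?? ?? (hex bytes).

[0] 0x13->0x18 len=5 : 09 16 be 36 e6
[1] 0x0c->0x18 len=3 : eb 31 e5
[2] 0x08->0x18 len=3 : 76 9f 03
[3] 0x0c->0x16 len=8 : eb 31 e5 b7 79 6c 85 09
[4] 0x19->0x12 len=2 : b7 79
query mem[0x16]=0xeb, mem[0x1d]=0x09, mem[0x12]=0xb7, mem[0x20]=0x49

MEM[0x16,0x1d,0x12,0x20] = eb 09 b7 49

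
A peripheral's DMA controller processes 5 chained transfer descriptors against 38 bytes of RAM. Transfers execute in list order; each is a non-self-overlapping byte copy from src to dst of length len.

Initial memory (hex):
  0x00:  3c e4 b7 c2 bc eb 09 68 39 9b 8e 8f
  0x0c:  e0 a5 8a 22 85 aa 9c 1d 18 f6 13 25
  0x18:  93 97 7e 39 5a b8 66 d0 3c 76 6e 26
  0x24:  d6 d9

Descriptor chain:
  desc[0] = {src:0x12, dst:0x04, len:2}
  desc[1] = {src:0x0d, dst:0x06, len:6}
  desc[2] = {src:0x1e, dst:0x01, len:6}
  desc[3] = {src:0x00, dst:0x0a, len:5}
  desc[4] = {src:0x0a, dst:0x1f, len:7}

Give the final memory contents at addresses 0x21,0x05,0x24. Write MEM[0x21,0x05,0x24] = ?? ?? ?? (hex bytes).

D0: mem[0x04..0x05] <- [9c 1d]
D1: mem[0x06..0x0b] <- [a5 8a 22 85 aa 9c]
D2: mem[0x01..0x06] <- [66 d0 3c 76 6e 26]
D3: mem[0x0a..0x0e] <- [3c 66 d0 3c 76]
D4: mem[0x1f..0x25] <- [3c 66 d0 3c 76 22 85]
query mem[0x21]=0xd0, mem[0x05]=0x6e, mem[0x24]=0x22

MEM[0x21,0x05,0x24] = d0 6e 22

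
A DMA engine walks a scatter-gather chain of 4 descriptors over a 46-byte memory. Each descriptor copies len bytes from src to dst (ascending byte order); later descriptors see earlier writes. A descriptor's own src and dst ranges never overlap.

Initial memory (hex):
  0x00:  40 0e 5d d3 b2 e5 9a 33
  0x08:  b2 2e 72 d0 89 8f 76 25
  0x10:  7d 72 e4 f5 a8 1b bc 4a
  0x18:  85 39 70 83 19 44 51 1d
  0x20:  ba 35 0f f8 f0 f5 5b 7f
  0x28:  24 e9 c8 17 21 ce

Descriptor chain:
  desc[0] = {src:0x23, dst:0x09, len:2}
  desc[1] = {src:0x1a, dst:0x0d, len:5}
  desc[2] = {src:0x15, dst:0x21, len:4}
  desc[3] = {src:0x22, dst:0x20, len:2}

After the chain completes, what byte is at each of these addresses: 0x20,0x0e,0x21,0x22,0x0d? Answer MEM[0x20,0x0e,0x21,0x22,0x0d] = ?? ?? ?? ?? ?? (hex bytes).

MEM[0x20,0x0e,0x21,0x22,0x0d] = bc 83 4a bc 70

D0: mem[0x09..0x0a] <- [f8 f0]
D1: mem[0x0d..0x11] <- [70 83 19 44 51]
D2: mem[0x21..0x24] <- [1b bc 4a 85]
D3: mem[0x20..0x21] <- [bc 4a]
query mem[0x20]=0xbc, mem[0x0e]=0x83, mem[0x21]=0x4a, mem[0x22]=0xbc, mem[0x0d]=0x70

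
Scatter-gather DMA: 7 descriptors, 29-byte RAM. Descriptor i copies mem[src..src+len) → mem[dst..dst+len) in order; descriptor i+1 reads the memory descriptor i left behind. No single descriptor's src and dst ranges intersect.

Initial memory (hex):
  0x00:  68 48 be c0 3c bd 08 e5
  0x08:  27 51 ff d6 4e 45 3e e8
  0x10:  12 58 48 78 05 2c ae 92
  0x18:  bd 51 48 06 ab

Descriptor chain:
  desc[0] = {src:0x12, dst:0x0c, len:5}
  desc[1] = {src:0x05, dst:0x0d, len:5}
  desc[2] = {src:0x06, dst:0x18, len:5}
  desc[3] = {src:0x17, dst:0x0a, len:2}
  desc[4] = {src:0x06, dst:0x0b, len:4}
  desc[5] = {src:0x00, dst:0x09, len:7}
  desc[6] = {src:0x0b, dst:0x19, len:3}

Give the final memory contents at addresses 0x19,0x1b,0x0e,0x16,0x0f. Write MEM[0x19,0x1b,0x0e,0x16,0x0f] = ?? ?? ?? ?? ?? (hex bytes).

MEM[0x19,0x1b,0x0e,0x16,0x0f] = be 3c bd ae 08

[0] 0x12->0x0c len=5 : 48 78 05 2c ae
[1] 0x05->0x0d len=5 : bd 08 e5 27 51
[2] 0x06->0x18 len=5 : 08 e5 27 51 ff
[3] 0x17->0x0a len=2 : 92 08
[4] 0x06->0x0b len=4 : 08 e5 27 51
[5] 0x00->0x09 len=7 : 68 48 be c0 3c bd 08
[6] 0x0b->0x19 len=3 : be c0 3c
query mem[0x19]=0xbe, mem[0x1b]=0x3c, mem[0x0e]=0xbd, mem[0x16]=0xae, mem[0x0f]=0x08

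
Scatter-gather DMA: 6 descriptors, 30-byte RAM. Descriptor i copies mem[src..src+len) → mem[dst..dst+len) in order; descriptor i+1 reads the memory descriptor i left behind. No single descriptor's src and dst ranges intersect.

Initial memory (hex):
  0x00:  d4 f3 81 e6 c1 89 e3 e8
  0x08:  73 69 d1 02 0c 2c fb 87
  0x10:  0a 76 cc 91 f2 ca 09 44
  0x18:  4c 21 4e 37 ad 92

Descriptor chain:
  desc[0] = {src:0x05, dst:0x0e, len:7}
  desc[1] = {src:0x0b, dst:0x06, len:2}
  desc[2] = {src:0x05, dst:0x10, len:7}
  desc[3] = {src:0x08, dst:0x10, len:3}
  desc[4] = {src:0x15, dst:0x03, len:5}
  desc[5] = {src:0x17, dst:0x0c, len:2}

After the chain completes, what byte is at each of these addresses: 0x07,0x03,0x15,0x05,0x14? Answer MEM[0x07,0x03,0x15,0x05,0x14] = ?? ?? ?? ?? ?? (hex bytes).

MEM[0x07,0x03,0x15,0x05,0x14] = 21 d1 d1 44 69

D0: mem[0x0e..0x14] <- [89 e3 e8 73 69 d1 02]
D1: mem[0x06..0x07] <- [02 0c]
D2: mem[0x10..0x16] <- [89 02 0c 73 69 d1 02]
D3: mem[0x10..0x12] <- [73 69 d1]
D4: mem[0x03..0x07] <- [d1 02 44 4c 21]
D5: mem[0x0c..0x0d] <- [44 4c]
query mem[0x07]=0x21, mem[0x03]=0xd1, mem[0x15]=0xd1, mem[0x05]=0x44, mem[0x14]=0x69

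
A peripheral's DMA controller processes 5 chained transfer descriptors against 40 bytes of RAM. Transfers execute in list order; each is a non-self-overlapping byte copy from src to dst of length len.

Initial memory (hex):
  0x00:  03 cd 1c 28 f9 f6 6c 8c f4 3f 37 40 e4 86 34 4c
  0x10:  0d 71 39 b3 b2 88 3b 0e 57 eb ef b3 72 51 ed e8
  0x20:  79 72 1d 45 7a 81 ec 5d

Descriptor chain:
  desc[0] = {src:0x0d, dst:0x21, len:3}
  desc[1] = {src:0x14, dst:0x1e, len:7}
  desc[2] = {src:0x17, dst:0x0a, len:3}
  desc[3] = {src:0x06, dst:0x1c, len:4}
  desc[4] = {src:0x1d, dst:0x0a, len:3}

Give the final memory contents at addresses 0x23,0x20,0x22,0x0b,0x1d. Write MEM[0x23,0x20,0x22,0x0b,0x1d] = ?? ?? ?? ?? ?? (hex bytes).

MEM[0x23,0x20,0x22,0x0b,0x1d] = eb 3b 57 f4 8c

#0 dst[0x21+3] := {0x86,0x34,0x4c}
#1 dst[0x1e+7] := {0xb2,0x88,0x3b,0x0e,0x57,0xeb,0xef}
#2 dst[0x0a+3] := {0x0e,0x57,0xeb}
#3 dst[0x1c+4] := {0x6c,0x8c,0xf4,0x3f}
#4 dst[0x0a+3] := {0x8c,0xf4,0x3f}
query mem[0x23]=0xeb, mem[0x20]=0x3b, mem[0x22]=0x57, mem[0x0b]=0xf4, mem[0x1d]=0x8c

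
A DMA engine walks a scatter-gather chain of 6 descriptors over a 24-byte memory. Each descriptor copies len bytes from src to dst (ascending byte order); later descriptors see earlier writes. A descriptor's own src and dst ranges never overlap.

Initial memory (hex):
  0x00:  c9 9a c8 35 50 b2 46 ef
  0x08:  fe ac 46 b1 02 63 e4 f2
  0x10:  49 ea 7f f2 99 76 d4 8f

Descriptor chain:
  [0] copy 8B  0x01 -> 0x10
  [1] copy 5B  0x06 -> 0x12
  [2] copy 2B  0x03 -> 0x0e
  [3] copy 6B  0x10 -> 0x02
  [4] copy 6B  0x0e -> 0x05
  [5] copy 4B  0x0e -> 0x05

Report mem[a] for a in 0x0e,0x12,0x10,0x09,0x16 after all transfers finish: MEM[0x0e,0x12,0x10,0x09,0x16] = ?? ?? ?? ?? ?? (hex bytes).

MEM[0x0e,0x12,0x10,0x09,0x16] = 35 46 9a 46 46

[0] 0x01->0x10 len=8 : 9a c8 35 50 b2 46 ef fe
[1] 0x06->0x12 len=5 : 46 ef fe ac 46
[2] 0x03->0x0e len=2 : 35 50
[3] 0x10->0x02 len=6 : 9a c8 46 ef fe ac
[4] 0x0e->0x05 len=6 : 35 50 9a c8 46 ef
[5] 0x0e->0x05 len=4 : 35 50 9a c8
query mem[0x0e]=0x35, mem[0x12]=0x46, mem[0x10]=0x9a, mem[0x09]=0x46, mem[0x16]=0x46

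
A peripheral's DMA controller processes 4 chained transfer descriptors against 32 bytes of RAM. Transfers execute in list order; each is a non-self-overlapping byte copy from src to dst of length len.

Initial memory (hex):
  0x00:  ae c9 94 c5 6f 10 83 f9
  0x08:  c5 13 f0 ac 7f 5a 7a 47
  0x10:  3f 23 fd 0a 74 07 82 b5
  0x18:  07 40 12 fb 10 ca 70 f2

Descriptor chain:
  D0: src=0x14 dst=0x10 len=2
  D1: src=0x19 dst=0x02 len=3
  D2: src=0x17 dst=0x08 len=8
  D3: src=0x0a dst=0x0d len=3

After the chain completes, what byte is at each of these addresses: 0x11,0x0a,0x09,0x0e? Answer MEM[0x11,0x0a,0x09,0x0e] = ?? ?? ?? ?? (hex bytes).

MEM[0x11,0x0a,0x09,0x0e] = 07 40 07 12

[0] 0x14->0x10 len=2 : 74 07
[1] 0x19->0x02 len=3 : 40 12 fb
[2] 0x17->0x08 len=8 : b5 07 40 12 fb 10 ca 70
[3] 0x0a->0x0d len=3 : 40 12 fb
query mem[0x11]=0x07, mem[0x0a]=0x40, mem[0x09]=0x07, mem[0x0e]=0x12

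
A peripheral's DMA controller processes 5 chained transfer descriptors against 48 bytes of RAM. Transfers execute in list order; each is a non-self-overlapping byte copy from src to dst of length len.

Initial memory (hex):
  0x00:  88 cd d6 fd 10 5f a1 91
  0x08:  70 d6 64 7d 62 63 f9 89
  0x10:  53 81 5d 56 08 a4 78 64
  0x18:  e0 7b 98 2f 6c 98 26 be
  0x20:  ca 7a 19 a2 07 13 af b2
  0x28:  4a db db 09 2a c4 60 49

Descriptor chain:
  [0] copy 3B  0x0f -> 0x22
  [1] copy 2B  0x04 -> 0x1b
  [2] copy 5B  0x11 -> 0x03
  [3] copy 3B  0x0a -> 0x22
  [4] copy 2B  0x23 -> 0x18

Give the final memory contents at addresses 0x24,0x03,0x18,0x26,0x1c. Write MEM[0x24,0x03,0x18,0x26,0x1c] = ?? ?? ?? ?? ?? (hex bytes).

#0 dst[0x22+3] := {0x89,0x53,0x81}
#1 dst[0x1b+2] := {0x10,0x5f}
#2 dst[0x03+5] := {0x81,0x5d,0x56,0x08,0xa4}
#3 dst[0x22+3] := {0x64,0x7d,0x62}
#4 dst[0x18+2] := {0x7d,0x62}
query mem[0x24]=0x62, mem[0x03]=0x81, mem[0x18]=0x7d, mem[0x26]=0xaf, mem[0x1c]=0x5f

MEM[0x24,0x03,0x18,0x26,0x1c] = 62 81 7d af 5f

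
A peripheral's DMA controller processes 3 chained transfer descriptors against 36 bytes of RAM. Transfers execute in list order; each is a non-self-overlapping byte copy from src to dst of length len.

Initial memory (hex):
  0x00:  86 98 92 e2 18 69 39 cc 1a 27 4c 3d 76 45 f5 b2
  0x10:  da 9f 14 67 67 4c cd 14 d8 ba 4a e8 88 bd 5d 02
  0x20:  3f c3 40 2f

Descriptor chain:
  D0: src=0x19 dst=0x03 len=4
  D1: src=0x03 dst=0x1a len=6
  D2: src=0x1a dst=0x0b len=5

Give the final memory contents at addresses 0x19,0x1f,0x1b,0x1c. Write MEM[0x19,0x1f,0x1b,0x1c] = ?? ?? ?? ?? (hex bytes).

MEM[0x19,0x1f,0x1b,0x1c] = ba 1a 4a e8

  after D0: wrote 4B at 0x03 = ba4ae888
  after D1: wrote 6B at 0x1a = ba4ae888cc1a
  after D2: wrote 5B at 0x0b = ba4ae888cc
query mem[0x19]=0xba, mem[0x1f]=0x1a, mem[0x1b]=0x4a, mem[0x1c]=0xe8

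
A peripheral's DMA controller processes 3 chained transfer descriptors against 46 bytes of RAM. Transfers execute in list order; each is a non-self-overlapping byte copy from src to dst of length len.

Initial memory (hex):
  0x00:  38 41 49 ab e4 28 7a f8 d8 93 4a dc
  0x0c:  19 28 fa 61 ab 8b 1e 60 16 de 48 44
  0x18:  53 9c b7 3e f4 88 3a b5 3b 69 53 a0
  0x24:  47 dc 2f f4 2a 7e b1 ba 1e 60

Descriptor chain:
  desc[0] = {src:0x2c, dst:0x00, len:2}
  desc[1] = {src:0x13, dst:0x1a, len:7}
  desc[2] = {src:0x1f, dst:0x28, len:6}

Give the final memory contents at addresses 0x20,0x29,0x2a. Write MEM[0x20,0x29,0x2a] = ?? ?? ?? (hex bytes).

[0] 0x2c->0x00 len=2 : 1e 60
[1] 0x13->0x1a len=7 : 60 16 de 48 44 53 9c
[2] 0x1f->0x28 len=6 : 53 9c 69 53 a0 47
query mem[0x20]=0x9c, mem[0x29]=0x9c, mem[0x2a]=0x69

MEM[0x20,0x29,0x2a] = 9c 9c 69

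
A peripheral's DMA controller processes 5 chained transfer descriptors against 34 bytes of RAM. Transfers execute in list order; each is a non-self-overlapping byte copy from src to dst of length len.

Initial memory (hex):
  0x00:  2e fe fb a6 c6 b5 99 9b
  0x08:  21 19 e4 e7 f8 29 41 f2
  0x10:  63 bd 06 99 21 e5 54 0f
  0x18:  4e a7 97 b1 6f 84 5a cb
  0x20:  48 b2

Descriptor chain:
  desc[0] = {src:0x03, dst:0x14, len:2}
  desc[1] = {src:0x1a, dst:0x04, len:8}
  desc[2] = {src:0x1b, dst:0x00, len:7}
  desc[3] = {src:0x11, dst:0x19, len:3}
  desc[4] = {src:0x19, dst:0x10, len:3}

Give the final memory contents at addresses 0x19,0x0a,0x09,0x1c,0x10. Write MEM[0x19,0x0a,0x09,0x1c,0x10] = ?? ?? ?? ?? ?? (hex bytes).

MEM[0x19,0x0a,0x09,0x1c,0x10] = bd 48 cb 6f bd

[0] 0x03->0x14 len=2 : a6 c6
[1] 0x1a->0x04 len=8 : 97 b1 6f 84 5a cb 48 b2
[2] 0x1b->0x00 len=7 : b1 6f 84 5a cb 48 b2
[3] 0x11->0x19 len=3 : bd 06 99
[4] 0x19->0x10 len=3 : bd 06 99
query mem[0x19]=0xbd, mem[0x0a]=0x48, mem[0x09]=0xcb, mem[0x1c]=0x6f, mem[0x10]=0xbd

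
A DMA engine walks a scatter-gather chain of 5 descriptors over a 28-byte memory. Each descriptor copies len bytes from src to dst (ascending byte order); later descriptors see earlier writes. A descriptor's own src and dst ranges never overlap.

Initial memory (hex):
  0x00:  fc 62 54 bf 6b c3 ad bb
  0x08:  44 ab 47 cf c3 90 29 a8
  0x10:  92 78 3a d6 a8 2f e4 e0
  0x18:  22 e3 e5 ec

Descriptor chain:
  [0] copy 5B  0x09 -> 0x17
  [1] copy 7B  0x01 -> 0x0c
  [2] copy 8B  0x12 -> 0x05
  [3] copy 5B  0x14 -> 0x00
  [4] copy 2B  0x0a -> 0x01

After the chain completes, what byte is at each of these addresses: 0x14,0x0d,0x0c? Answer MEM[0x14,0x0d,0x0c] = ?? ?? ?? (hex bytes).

  after D0: wrote 5B at 0x17 = ab47cfc390
  after D1: wrote 7B at 0x0c = 6254bf6bc3adbb
  after D2: wrote 8B at 0x05 = bbd6a82fe4ab47cf
  after D3: wrote 5B at 0x00 = a82fe4ab47
  after D4: wrote 2B at 0x01 = ab47
query mem[0x14]=0xa8, mem[0x0d]=0x54, mem[0x0c]=0xcf

MEM[0x14,0x0d,0x0c] = a8 54 cf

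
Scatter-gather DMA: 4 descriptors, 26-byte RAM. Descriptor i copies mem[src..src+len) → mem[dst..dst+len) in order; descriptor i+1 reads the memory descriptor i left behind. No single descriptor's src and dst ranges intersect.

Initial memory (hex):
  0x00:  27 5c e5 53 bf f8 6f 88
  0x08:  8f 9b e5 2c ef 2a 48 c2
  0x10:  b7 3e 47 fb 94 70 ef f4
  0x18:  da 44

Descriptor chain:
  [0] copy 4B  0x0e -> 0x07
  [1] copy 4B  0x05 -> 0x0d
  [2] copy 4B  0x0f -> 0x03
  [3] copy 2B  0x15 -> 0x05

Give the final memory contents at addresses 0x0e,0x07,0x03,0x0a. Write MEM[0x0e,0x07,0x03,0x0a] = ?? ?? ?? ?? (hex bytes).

MEM[0x0e,0x07,0x03,0x0a] = 6f 48 48 3e

D0: mem[0x07..0x0a] <- [48 c2 b7 3e]
D1: mem[0x0d..0x10] <- [f8 6f 48 c2]
D2: mem[0x03..0x06] <- [48 c2 3e 47]
D3: mem[0x05..0x06] <- [70 ef]
query mem[0x0e]=0x6f, mem[0x07]=0x48, mem[0x03]=0x48, mem[0x0a]=0x3e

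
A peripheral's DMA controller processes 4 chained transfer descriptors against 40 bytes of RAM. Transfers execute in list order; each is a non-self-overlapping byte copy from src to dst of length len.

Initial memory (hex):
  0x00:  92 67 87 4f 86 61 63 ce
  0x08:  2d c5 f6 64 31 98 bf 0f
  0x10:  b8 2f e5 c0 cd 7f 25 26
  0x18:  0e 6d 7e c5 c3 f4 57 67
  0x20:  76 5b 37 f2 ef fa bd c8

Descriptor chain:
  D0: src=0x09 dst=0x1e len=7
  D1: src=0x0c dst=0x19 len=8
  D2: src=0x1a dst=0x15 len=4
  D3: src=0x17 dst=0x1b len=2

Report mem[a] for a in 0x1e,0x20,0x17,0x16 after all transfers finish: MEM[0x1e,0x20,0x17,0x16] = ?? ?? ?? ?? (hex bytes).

D0: mem[0x1e..0x24] <- [c5 f6 64 31 98 bf 0f]
D1: mem[0x19..0x20] <- [31 98 bf 0f b8 2f e5 c0]
D2: mem[0x15..0x18] <- [98 bf 0f b8]
D3: mem[0x1b..0x1c] <- [0f b8]
query mem[0x1e]=0x2f, mem[0x20]=0xc0, mem[0x17]=0x0f, mem[0x16]=0xbf

MEM[0x1e,0x20,0x17,0x16] = 2f c0 0f bf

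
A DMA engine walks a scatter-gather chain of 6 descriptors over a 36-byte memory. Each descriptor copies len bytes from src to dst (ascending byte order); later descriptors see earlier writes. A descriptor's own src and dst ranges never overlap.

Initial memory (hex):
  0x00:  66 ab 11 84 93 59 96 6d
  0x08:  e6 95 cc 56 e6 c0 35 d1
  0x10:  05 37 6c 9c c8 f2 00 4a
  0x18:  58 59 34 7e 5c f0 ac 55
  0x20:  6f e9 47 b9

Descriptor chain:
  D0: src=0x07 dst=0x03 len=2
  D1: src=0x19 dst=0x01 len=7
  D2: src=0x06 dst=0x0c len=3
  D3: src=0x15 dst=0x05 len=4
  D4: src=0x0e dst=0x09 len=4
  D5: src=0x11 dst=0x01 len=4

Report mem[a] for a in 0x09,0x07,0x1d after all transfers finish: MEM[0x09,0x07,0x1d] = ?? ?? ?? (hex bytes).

D0: mem[0x03..0x04] <- [6d e6]
D1: mem[0x01..0x07] <- [59 34 7e 5c f0 ac 55]
D2: mem[0x0c..0x0e] <- [ac 55 e6]
D3: mem[0x05..0x08] <- [f2 00 4a 58]
D4: mem[0x09..0x0c] <- [e6 d1 05 37]
D5: mem[0x01..0x04] <- [37 6c 9c c8]
query mem[0x09]=0xe6, mem[0x07]=0x4a, mem[0x1d]=0xf0

MEM[0x09,0x07,0x1d] = e6 4a f0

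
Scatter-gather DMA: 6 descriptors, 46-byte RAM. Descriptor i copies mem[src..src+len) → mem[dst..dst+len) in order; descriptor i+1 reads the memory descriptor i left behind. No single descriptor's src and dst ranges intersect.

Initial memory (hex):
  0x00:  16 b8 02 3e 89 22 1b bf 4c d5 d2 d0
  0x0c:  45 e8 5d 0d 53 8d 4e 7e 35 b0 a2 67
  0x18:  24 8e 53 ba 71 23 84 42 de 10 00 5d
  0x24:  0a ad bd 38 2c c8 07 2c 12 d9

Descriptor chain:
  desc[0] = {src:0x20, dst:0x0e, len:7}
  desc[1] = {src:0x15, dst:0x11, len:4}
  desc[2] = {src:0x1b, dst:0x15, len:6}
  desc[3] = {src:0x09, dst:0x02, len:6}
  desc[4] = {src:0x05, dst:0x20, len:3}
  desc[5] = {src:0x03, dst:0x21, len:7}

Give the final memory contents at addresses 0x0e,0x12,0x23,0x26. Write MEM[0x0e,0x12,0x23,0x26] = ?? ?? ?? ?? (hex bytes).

#0 dst[0x0e+7] := {0xde,0x10,0x00,0x5d,0x0a,0xad,0xbd}
#1 dst[0x11+4] := {0xb0,0xa2,0x67,0x24}
#2 dst[0x15+6] := {0xba,0x71,0x23,0x84,0x42,0xde}
#3 dst[0x02+6] := {0xd5,0xd2,0xd0,0x45,0xe8,0xde}
#4 dst[0x20+3] := {0x45,0xe8,0xde}
#5 dst[0x21+7] := {0xd2,0xd0,0x45,0xe8,0xde,0x4c,0xd5}
query mem[0x0e]=0xde, mem[0x12]=0xa2, mem[0x23]=0x45, mem[0x26]=0x4c

MEM[0x0e,0x12,0x23,0x26] = de a2 45 4c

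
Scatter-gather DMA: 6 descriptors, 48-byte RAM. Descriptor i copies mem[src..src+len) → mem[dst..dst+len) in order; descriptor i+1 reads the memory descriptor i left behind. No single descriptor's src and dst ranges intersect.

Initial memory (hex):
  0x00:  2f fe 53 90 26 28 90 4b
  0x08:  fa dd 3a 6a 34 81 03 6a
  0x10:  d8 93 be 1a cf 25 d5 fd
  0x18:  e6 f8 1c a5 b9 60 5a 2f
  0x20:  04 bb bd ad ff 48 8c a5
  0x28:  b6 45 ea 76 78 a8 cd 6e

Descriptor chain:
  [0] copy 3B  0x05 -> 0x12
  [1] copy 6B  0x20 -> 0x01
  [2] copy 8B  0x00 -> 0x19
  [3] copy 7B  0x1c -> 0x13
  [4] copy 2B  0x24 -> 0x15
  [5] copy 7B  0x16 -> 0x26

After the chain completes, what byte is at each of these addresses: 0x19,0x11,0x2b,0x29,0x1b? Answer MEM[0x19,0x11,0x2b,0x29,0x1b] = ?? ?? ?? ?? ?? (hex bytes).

MEM[0x19,0x11,0x2b,0x29,0x1b] = bd 93 bb bd bb

#0 dst[0x12+3] := {0x28,0x90,0x4b}
#1 dst[0x01+6] := {0x04,0xbb,0xbd,0xad,0xff,0x48}
#2 dst[0x19+8] := {0x2f,0x04,0xbb,0xbd,0xad,0xff,0x48,0x4b}
#3 dst[0x13+7] := {0xbd,0xad,0xff,0x48,0x4b,0xbb,0xbd}
#4 dst[0x15+2] := {0xff,0x48}
#5 dst[0x26+7] := {0x48,0x4b,0xbb,0xbd,0x04,0xbb,0xbd}
query mem[0x19]=0xbd, mem[0x11]=0x93, mem[0x2b]=0xbb, mem[0x29]=0xbd, mem[0x1b]=0xbb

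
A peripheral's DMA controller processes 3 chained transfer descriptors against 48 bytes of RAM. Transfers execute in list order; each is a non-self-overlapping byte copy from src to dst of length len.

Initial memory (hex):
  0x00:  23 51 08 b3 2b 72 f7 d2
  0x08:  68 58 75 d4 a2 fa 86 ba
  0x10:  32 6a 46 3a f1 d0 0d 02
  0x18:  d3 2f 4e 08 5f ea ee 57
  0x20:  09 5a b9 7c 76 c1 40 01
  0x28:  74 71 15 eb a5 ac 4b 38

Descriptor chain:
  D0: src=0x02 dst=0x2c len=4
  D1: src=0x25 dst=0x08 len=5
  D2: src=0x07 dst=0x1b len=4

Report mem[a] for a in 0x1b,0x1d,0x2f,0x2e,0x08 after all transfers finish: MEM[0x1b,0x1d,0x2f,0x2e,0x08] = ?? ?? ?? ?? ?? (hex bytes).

[0] 0x02->0x2c len=4 : 08 b3 2b 72
[1] 0x25->0x08 len=5 : c1 40 01 74 71
[2] 0x07->0x1b len=4 : d2 c1 40 01
query mem[0x1b]=0xd2, mem[0x1d]=0x40, mem[0x2f]=0x72, mem[0x2e]=0x2b, mem[0x08]=0xc1

MEM[0x1b,0x1d,0x2f,0x2e,0x08] = d2 40 72 2b c1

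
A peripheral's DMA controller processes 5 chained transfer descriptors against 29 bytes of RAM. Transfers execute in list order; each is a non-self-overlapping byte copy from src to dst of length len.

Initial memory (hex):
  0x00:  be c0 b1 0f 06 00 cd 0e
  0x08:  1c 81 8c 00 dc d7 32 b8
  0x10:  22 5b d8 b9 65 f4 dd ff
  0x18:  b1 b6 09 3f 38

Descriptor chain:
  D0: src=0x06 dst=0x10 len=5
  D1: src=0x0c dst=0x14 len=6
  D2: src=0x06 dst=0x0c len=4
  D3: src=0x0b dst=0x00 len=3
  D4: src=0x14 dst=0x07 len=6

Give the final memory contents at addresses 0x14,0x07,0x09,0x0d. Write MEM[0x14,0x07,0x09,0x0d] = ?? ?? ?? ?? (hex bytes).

[0] 0x06->0x10 len=5 : cd 0e 1c 81 8c
[1] 0x0c->0x14 len=6 : dc d7 32 b8 cd 0e
[2] 0x06->0x0c len=4 : cd 0e 1c 81
[3] 0x0b->0x00 len=3 : 00 cd 0e
[4] 0x14->0x07 len=6 : dc d7 32 b8 cd 0e
query mem[0x14]=0xdc, mem[0x07]=0xdc, mem[0x09]=0x32, mem[0x0d]=0x0e

MEM[0x14,0x07,0x09,0x0d] = dc dc 32 0e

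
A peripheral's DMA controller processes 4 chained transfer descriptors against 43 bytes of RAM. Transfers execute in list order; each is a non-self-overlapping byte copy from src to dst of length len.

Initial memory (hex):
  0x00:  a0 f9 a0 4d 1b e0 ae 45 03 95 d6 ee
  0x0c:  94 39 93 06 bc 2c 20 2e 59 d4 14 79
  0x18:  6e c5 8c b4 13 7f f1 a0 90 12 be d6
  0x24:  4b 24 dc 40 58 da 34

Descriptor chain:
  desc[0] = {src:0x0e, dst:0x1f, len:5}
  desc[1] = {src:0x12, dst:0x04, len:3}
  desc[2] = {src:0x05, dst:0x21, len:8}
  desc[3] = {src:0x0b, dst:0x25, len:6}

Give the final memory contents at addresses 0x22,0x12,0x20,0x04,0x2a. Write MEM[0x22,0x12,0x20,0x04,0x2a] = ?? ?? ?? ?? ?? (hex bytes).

MEM[0x22,0x12,0x20,0x04,0x2a] = 59 20 06 20 bc

  after D0: wrote 5B at 0x1f = 9306bc2c20
  after D1: wrote 3B at 0x04 = 202e59
  after D2: wrote 8B at 0x21 = 2e59450395d6ee94
  after D3: wrote 6B at 0x25 = ee94399306bc
query mem[0x22]=0x59, mem[0x12]=0x20, mem[0x20]=0x06, mem[0x04]=0x20, mem[0x2a]=0xbc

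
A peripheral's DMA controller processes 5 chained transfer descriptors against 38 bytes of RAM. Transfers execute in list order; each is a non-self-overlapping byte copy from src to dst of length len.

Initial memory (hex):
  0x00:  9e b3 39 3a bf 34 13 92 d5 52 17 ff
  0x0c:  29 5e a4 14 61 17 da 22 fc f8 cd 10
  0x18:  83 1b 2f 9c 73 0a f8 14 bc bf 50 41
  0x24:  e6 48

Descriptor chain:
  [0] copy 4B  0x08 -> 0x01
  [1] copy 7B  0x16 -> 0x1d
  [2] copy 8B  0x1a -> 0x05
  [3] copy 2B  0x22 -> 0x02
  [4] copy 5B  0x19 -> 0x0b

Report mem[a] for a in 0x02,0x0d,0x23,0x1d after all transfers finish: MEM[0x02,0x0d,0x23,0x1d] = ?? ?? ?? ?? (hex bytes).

MEM[0x02,0x0d,0x23,0x1d] = 9c 9c 73 cd

[0] 0x08->0x01 len=4 : d5 52 17 ff
[1] 0x16->0x1d len=7 : cd 10 83 1b 2f 9c 73
[2] 0x1a->0x05 len=8 : 2f 9c 73 cd 10 83 1b 2f
[3] 0x22->0x02 len=2 : 9c 73
[4] 0x19->0x0b len=5 : 1b 2f 9c 73 cd
query mem[0x02]=0x9c, mem[0x0d]=0x9c, mem[0x23]=0x73, mem[0x1d]=0xcd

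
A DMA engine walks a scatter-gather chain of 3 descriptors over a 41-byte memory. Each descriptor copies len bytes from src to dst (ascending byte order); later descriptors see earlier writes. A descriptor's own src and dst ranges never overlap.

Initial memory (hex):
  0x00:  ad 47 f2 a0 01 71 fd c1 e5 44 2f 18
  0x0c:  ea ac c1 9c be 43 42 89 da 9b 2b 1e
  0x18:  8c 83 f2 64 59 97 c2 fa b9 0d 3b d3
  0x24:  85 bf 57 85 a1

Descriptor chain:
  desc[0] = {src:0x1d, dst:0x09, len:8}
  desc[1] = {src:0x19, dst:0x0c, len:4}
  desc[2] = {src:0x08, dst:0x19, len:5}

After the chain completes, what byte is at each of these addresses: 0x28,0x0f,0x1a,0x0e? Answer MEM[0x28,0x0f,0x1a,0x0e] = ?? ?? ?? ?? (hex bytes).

MEM[0x28,0x0f,0x1a,0x0e] = a1 59 97 64

[0] 0x1d->0x09 len=8 : 97 c2 fa b9 0d 3b d3 85
[1] 0x19->0x0c len=4 : 83 f2 64 59
[2] 0x08->0x19 len=5 : e5 97 c2 fa 83
query mem[0x28]=0xa1, mem[0x0f]=0x59, mem[0x1a]=0x97, mem[0x0e]=0x64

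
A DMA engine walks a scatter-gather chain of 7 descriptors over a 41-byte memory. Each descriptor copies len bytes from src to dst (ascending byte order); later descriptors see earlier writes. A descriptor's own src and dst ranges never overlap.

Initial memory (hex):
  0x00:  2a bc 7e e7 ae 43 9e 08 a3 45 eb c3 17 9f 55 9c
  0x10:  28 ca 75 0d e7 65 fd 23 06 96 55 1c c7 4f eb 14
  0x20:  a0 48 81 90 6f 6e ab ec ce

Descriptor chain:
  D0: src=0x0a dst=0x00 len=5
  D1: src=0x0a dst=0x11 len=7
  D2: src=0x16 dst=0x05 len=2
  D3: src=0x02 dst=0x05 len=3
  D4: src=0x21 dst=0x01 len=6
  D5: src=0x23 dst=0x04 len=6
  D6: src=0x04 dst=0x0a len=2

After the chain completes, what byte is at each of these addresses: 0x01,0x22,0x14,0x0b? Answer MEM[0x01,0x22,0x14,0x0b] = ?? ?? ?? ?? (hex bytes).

#0 dst[0x00+5] := {0xeb,0xc3,0x17,0x9f,0x55}
#1 dst[0x11+7] := {0xeb,0xc3,0x17,0x9f,0x55,0x9c,0x28}
#2 dst[0x05+2] := {0x9c,0x28}
#3 dst[0x05+3] := {0x17,0x9f,0x55}
#4 dst[0x01+6] := {0x48,0x81,0x90,0x6f,0x6e,0xab}
#5 dst[0x04+6] := {0x90,0x6f,0x6e,0xab,0xec,0xce}
#6 dst[0x0a+2] := {0x90,0x6f}
query mem[0x01]=0x48, mem[0x22]=0x81, mem[0x14]=0x9f, mem[0x0b]=0x6f

MEM[0x01,0x22,0x14,0x0b] = 48 81 9f 6f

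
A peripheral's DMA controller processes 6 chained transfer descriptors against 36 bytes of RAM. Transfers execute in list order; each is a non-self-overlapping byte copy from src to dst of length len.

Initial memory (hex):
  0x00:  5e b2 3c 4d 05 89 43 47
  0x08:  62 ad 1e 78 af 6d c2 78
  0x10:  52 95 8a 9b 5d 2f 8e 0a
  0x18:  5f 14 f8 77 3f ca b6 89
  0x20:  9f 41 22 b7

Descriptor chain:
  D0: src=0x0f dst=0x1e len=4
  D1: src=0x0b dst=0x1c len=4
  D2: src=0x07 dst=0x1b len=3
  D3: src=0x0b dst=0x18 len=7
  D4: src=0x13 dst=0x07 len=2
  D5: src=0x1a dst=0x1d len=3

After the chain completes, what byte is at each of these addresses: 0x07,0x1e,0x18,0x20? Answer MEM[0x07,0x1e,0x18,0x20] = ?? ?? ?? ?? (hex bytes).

MEM[0x07,0x1e,0x18,0x20] = 9b c2 78 95

[0] 0x0f->0x1e len=4 : 78 52 95 8a
[1] 0x0b->0x1c len=4 : 78 af 6d c2
[2] 0x07->0x1b len=3 : 47 62 ad
[3] 0x0b->0x18 len=7 : 78 af 6d c2 78 52 95
[4] 0x13->0x07 len=2 : 9b 5d
[5] 0x1a->0x1d len=3 : 6d c2 78
query mem[0x07]=0x9b, mem[0x1e]=0xc2, mem[0x18]=0x78, mem[0x20]=0x95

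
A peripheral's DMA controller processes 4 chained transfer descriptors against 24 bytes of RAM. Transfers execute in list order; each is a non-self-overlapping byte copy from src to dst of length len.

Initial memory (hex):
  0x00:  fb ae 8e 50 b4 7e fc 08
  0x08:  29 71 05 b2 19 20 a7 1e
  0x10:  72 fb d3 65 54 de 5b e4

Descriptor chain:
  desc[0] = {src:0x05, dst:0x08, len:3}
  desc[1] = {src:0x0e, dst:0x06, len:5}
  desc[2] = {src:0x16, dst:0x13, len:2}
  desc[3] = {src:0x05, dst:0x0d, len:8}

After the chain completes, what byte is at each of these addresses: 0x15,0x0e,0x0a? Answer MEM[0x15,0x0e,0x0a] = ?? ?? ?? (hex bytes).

#0 dst[0x08+3] := {0x7e,0xfc,0x08}
#1 dst[0x06+5] := {0xa7,0x1e,0x72,0xfb,0xd3}
#2 dst[0x13+2] := {0x5b,0xe4}
#3 dst[0x0d+8] := {0x7e,0xa7,0x1e,0x72,0xfb,0xd3,0xb2,0x19}
query mem[0x15]=0xde, mem[0x0e]=0xa7, mem[0x0a]=0xd3

MEM[0x15,0x0e,0x0a] = de a7 d3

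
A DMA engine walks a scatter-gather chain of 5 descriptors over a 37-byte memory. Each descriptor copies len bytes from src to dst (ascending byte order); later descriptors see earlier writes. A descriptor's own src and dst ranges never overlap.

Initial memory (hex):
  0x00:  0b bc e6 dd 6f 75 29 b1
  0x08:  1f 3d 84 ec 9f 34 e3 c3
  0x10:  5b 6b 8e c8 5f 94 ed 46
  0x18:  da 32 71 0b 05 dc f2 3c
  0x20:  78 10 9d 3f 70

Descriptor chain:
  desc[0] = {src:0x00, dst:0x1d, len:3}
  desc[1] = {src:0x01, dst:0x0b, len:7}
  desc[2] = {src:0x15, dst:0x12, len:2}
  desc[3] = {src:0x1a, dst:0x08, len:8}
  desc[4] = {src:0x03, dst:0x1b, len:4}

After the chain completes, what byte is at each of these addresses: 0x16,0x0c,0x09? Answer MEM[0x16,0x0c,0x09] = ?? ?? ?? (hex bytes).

D0: mem[0x1d..0x1f] <- [0b bc e6]
D1: mem[0x0b..0x11] <- [bc e6 dd 6f 75 29 b1]
D2: mem[0x12..0x13] <- [94 ed]
D3: mem[0x08..0x0f] <- [71 0b 05 0b bc e6 78 10]
D4: mem[0x1b..0x1e] <- [dd 6f 75 29]
query mem[0x16]=0xed, mem[0x0c]=0xbc, mem[0x09]=0x0b

MEM[0x16,0x0c,0x09] = ed bc 0b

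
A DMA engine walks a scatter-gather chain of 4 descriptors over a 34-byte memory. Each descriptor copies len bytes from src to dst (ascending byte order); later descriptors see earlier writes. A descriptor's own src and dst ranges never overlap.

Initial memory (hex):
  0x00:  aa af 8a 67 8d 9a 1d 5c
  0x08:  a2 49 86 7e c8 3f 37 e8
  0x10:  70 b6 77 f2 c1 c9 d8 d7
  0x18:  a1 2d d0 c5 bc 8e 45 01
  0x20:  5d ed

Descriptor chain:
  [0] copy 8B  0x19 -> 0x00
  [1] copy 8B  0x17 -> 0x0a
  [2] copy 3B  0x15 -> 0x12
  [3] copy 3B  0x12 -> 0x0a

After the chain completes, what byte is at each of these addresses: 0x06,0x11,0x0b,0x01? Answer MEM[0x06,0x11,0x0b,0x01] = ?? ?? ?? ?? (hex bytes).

[0] 0x19->0x00 len=8 : 2d d0 c5 bc 8e 45 01 5d
[1] 0x17->0x0a len=8 : d7 a1 2d d0 c5 bc 8e 45
[2] 0x15->0x12 len=3 : c9 d8 d7
[3] 0x12->0x0a len=3 : c9 d8 d7
query mem[0x06]=0x01, mem[0x11]=0x45, mem[0x0b]=0xd8, mem[0x01]=0xd0

MEM[0x06,0x11,0x0b,0x01] = 01 45 d8 d0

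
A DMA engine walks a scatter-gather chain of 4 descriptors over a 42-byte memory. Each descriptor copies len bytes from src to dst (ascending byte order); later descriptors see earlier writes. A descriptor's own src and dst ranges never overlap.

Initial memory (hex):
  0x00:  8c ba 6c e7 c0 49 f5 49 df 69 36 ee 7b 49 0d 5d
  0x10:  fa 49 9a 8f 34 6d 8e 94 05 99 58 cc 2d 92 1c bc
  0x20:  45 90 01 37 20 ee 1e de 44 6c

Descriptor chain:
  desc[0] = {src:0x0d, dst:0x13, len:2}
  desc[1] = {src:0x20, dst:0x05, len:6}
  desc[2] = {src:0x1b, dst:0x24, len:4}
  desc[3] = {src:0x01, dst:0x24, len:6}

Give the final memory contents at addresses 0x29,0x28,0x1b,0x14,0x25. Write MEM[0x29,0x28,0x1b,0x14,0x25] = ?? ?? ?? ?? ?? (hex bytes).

  after D0: wrote 2B at 0x13 = 490d
  after D1: wrote 6B at 0x05 = 4590013720ee
  after D2: wrote 4B at 0x24 = cc2d921c
  after D3: wrote 6B at 0x24 = ba6ce7c04590
query mem[0x29]=0x90, mem[0x28]=0x45, mem[0x1b]=0xcc, mem[0x14]=0x0d, mem[0x25]=0x6c

MEM[0x29,0x28,0x1b,0x14,0x25] = 90 45 cc 0d 6c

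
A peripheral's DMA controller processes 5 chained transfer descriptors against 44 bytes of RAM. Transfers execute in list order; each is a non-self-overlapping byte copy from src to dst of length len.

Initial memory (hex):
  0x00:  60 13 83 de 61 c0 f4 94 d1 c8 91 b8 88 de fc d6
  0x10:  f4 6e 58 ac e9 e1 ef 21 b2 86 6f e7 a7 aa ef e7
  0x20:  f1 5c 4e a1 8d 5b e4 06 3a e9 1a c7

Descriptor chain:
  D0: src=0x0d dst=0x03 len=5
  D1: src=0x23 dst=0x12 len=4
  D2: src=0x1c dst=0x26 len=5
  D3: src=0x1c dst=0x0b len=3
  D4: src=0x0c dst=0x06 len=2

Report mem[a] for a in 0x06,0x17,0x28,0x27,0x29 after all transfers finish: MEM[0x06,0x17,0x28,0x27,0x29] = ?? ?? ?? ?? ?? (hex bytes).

MEM[0x06,0x17,0x28,0x27,0x29] = aa 21 ef aa e7

#0 dst[0x03+5] := {0xde,0xfc,0xd6,0xf4,0x6e}
#1 dst[0x12+4] := {0xa1,0x8d,0x5b,0xe4}
#2 dst[0x26+5] := {0xa7,0xaa,0xef,0xe7,0xf1}
#3 dst[0x0b+3] := {0xa7,0xaa,0xef}
#4 dst[0x06+2] := {0xaa,0xef}
query mem[0x06]=0xaa, mem[0x17]=0x21, mem[0x28]=0xef, mem[0x27]=0xaa, mem[0x29]=0xe7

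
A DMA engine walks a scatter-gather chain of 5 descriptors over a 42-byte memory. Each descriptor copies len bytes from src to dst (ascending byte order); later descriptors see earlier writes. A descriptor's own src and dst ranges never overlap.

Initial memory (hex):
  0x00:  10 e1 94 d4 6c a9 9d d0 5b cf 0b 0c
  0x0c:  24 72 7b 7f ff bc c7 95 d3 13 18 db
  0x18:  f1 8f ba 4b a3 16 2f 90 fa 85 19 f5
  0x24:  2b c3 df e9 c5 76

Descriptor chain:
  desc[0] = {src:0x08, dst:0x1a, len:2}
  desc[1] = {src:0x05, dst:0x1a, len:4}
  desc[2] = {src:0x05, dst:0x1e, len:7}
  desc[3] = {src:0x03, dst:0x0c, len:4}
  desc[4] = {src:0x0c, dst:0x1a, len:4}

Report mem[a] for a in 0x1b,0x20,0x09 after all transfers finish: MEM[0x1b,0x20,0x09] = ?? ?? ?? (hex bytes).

MEM[0x1b,0x20,0x09] = 6c d0 cf

  after D0: wrote 2B at 0x1a = 5bcf
  after D1: wrote 4B at 0x1a = a99dd05b
  after D2: wrote 7B at 0x1e = a99dd05bcf0b0c
  after D3: wrote 4B at 0x0c = d46ca99d
  after D4: wrote 4B at 0x1a = d46ca99d
query mem[0x1b]=0x6c, mem[0x20]=0xd0, mem[0x09]=0xcf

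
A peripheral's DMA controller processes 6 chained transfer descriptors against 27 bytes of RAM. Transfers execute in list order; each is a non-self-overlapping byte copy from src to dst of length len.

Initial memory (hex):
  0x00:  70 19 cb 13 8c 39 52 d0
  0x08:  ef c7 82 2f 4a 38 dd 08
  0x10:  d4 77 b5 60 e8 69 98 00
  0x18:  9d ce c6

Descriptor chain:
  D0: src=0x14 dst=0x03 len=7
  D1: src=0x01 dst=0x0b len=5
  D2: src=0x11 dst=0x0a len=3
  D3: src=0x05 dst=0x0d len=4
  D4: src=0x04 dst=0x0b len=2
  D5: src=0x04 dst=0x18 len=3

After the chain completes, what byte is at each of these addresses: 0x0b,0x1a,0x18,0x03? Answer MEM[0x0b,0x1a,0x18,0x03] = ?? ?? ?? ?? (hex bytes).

MEM[0x0b,0x1a,0x18,0x03] = 69 00 69 e8

D0: mem[0x03..0x09] <- [e8 69 98 00 9d ce c6]
D1: mem[0x0b..0x0f] <- [19 cb e8 69 98]
D2: mem[0x0a..0x0c] <- [77 b5 60]
D3: mem[0x0d..0x10] <- [98 00 9d ce]
D4: mem[0x0b..0x0c] <- [69 98]
D5: mem[0x18..0x1a] <- [69 98 00]
query mem[0x0b]=0x69, mem[0x1a]=0x00, mem[0x18]=0x69, mem[0x03]=0xe8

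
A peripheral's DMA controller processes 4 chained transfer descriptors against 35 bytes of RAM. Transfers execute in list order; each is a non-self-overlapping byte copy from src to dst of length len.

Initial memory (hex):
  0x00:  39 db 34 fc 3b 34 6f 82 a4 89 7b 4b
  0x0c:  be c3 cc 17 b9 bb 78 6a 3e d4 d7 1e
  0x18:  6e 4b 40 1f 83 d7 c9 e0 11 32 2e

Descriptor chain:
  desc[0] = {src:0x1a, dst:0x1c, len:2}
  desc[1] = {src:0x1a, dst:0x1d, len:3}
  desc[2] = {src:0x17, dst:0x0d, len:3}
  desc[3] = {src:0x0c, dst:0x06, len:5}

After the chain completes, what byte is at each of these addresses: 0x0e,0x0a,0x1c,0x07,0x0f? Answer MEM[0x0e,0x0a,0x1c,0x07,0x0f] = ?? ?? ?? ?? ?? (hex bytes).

MEM[0x0e,0x0a,0x1c,0x07,0x0f] = 6e b9 40 1e 4b

[0] 0x1a->0x1c len=2 : 40 1f
[1] 0x1a->0x1d len=3 : 40 1f 40
[2] 0x17->0x0d len=3 : 1e 6e 4b
[3] 0x0c->0x06 len=5 : be 1e 6e 4b b9
query mem[0x0e]=0x6e, mem[0x0a]=0xb9, mem[0x1c]=0x40, mem[0x07]=0x1e, mem[0x0f]=0x4b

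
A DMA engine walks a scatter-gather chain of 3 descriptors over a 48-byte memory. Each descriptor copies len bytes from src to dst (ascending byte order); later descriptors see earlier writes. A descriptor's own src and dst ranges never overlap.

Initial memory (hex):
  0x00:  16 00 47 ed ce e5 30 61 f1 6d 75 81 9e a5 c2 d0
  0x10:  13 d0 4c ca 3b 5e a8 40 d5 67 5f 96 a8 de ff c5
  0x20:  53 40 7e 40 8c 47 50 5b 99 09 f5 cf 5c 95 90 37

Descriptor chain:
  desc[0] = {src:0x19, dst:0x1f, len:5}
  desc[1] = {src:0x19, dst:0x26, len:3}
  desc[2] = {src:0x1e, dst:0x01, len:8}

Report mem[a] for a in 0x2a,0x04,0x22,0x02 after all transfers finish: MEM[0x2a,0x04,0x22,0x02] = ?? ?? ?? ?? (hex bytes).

#0 dst[0x1f+5] := {0x67,0x5f,0x96,0xa8,0xde}
#1 dst[0x26+3] := {0x67,0x5f,0x96}
#2 dst[0x01+8] := {0xff,0x67,0x5f,0x96,0xa8,0xde,0x8c,0x47}
query mem[0x2a]=0xf5, mem[0x04]=0x96, mem[0x22]=0xa8, mem[0x02]=0x67

MEM[0x2a,0x04,0x22,0x02] = f5 96 a8 67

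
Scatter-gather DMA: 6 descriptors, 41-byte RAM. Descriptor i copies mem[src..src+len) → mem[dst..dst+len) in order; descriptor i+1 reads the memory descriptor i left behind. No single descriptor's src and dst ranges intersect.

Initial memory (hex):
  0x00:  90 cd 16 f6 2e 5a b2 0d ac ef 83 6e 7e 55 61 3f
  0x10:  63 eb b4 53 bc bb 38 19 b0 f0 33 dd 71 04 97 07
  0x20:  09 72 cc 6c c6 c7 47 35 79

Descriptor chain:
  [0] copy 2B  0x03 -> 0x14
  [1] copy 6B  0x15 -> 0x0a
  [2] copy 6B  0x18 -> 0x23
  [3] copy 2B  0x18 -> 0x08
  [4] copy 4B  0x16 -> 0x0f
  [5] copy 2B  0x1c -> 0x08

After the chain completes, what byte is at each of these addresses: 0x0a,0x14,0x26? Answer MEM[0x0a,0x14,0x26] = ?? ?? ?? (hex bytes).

  after D0: wrote 2B at 0x14 = f62e
  after D1: wrote 6B at 0x0a = 2e3819b0f033
  after D2: wrote 6B at 0x23 = b0f033dd7104
  after D3: wrote 2B at 0x08 = b0f0
  after D4: wrote 4B at 0x0f = 3819b0f0
  after D5: wrote 2B at 0x08 = 7104
query mem[0x0a]=0x2e, mem[0x14]=0xf6, mem[0x26]=0xdd

MEM[0x0a,0x14,0x26] = 2e f6 dd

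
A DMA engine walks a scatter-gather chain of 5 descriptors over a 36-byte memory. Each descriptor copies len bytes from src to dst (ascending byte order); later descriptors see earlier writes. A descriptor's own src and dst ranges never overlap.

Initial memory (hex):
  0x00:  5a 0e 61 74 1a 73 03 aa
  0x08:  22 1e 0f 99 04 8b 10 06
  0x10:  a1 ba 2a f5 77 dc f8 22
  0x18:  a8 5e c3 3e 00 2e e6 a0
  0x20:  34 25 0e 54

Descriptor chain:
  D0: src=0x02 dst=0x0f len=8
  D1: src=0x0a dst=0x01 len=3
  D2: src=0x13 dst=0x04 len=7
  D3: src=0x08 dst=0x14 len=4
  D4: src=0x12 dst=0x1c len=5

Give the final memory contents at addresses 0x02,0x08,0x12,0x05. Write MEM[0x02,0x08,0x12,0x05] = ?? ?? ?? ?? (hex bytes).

[0] 0x02->0x0f len=8 : 61 74 1a 73 03 aa 22 1e
[1] 0x0a->0x01 len=3 : 0f 99 04
[2] 0x13->0x04 len=7 : 03 aa 22 1e 22 a8 5e
[3] 0x08->0x14 len=4 : 22 a8 5e 99
[4] 0x12->0x1c len=5 : 73 03 22 a8 5e
query mem[0x02]=0x99, mem[0x08]=0x22, mem[0x12]=0x73, mem[0x05]=0xaa

MEM[0x02,0x08,0x12,0x05] = 99 22 73 aa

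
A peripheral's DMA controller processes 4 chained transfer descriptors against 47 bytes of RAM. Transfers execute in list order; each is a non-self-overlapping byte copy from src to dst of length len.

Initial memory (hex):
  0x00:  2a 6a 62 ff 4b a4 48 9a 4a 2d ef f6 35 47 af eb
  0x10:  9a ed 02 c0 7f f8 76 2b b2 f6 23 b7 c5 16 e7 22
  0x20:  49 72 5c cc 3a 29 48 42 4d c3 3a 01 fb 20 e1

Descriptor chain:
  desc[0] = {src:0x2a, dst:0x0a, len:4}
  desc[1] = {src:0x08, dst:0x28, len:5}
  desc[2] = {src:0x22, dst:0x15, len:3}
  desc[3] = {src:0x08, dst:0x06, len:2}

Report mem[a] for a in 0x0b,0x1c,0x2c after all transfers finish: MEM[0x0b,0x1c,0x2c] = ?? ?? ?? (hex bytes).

MEM[0x0b,0x1c,0x2c] = 01 c5 fb

D0: mem[0x0a..0x0d] <- [3a 01 fb 20]
D1: mem[0x28..0x2c] <- [4a 2d 3a 01 fb]
D2: mem[0x15..0x17] <- [5c cc 3a]
D3: mem[0x06..0x07] <- [4a 2d]
query mem[0x0b]=0x01, mem[0x1c]=0xc5, mem[0x2c]=0xfb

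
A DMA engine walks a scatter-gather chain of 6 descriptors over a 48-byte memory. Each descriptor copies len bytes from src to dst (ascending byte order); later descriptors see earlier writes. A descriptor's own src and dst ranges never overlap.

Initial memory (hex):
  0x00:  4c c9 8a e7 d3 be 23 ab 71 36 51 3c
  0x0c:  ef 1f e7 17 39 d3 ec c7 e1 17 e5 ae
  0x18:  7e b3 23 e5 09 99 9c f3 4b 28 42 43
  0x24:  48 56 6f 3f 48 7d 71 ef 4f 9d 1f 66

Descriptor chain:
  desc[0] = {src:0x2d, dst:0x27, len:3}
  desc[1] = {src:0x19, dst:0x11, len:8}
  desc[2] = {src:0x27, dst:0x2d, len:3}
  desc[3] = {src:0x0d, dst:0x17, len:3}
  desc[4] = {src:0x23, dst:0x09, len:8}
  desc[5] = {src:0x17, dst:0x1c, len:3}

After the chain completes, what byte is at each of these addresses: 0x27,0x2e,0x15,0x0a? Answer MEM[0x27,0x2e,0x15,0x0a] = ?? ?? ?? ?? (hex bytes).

[0] 0x2d->0x27 len=3 : 9d 1f 66
[1] 0x19->0x11 len=8 : b3 23 e5 09 99 9c f3 4b
[2] 0x27->0x2d len=3 : 9d 1f 66
[3] 0x0d->0x17 len=3 : 1f e7 17
[4] 0x23->0x09 len=8 : 43 48 56 6f 9d 1f 66 71
[5] 0x17->0x1c len=3 : 1f e7 17
query mem[0x27]=0x9d, mem[0x2e]=0x1f, mem[0x15]=0x99, mem[0x0a]=0x48

MEM[0x27,0x2e,0x15,0x0a] = 9d 1f 99 48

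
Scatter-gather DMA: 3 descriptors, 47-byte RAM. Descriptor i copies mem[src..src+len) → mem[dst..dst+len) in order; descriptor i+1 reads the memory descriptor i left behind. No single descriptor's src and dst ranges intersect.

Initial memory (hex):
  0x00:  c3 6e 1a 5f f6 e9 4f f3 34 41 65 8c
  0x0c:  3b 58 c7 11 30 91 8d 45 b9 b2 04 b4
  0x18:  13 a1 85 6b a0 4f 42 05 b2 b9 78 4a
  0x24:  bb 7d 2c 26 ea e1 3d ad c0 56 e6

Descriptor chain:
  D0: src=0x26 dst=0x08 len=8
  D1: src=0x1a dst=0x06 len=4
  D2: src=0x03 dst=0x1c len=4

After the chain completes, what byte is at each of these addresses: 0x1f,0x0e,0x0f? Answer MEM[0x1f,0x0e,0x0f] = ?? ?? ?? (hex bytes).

MEM[0x1f,0x0e,0x0f] = 85 c0 56

D0: mem[0x08..0x0f] <- [2c 26 ea e1 3d ad c0 56]
D1: mem[0x06..0x09] <- [85 6b a0 4f]
D2: mem[0x1c..0x1f] <- [5f f6 e9 85]
query mem[0x1f]=0x85, mem[0x0e]=0xc0, mem[0x0f]=0x56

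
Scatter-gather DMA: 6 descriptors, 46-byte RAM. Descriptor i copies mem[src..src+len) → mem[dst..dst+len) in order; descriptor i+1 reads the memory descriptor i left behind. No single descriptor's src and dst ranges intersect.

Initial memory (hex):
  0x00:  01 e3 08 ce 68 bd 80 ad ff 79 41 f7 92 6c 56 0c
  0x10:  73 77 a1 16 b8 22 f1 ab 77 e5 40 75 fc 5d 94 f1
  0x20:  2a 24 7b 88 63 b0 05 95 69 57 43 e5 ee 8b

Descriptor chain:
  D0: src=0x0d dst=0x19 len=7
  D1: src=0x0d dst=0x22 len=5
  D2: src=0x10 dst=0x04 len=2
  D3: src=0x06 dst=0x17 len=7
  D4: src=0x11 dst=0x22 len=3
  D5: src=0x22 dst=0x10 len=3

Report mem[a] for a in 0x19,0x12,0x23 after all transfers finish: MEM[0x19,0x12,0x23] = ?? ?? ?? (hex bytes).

  after D0: wrote 7B at 0x19 = 6c560c7377a116
  after D1: wrote 5B at 0x22 = 6c560c7377
  after D2: wrote 2B at 0x04 = 7377
  after D3: wrote 7B at 0x17 = 80adff7941f792
  after D4: wrote 3B at 0x22 = 77a116
  after D5: wrote 3B at 0x10 = 77a116
query mem[0x19]=0xff, mem[0x12]=0x16, mem[0x23]=0xa1

MEM[0x19,0x12,0x23] = ff 16 a1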